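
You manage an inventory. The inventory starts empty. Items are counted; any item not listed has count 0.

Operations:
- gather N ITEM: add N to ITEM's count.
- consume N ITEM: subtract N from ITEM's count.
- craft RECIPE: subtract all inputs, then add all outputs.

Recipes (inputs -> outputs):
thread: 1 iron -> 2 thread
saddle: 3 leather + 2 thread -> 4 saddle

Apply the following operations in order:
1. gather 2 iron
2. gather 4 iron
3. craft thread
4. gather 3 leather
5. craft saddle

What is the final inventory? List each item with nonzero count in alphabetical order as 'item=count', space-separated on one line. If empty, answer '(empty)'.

After 1 (gather 2 iron): iron=2
After 2 (gather 4 iron): iron=6
After 3 (craft thread): iron=5 thread=2
After 4 (gather 3 leather): iron=5 leather=3 thread=2
After 5 (craft saddle): iron=5 saddle=4

Answer: iron=5 saddle=4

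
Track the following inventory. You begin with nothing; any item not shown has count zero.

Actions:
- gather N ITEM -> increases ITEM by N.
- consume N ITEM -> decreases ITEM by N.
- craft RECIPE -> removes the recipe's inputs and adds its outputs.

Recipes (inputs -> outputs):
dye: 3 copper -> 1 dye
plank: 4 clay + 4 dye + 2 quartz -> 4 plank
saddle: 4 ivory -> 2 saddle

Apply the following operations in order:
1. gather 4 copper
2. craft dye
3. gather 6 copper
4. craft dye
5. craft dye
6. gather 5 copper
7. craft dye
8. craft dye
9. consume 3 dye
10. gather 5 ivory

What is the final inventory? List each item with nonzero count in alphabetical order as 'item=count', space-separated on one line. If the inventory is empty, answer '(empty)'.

After 1 (gather 4 copper): copper=4
After 2 (craft dye): copper=1 dye=1
After 3 (gather 6 copper): copper=7 dye=1
After 4 (craft dye): copper=4 dye=2
After 5 (craft dye): copper=1 dye=3
After 6 (gather 5 copper): copper=6 dye=3
After 7 (craft dye): copper=3 dye=4
After 8 (craft dye): dye=5
After 9 (consume 3 dye): dye=2
After 10 (gather 5 ivory): dye=2 ivory=5

Answer: dye=2 ivory=5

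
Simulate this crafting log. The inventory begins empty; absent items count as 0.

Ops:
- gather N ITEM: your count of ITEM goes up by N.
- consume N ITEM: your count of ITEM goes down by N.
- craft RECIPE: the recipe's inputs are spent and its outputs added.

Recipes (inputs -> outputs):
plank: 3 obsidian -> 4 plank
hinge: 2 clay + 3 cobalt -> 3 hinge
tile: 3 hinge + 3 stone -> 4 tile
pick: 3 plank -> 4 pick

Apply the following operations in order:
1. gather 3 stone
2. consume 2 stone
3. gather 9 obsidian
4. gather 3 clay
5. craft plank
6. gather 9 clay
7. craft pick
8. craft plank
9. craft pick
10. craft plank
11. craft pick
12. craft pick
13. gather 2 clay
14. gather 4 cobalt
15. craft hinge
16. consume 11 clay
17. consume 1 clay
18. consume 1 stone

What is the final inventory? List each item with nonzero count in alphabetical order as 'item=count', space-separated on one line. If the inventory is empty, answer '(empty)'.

Answer: cobalt=1 hinge=3 pick=16

Derivation:
After 1 (gather 3 stone): stone=3
After 2 (consume 2 stone): stone=1
After 3 (gather 9 obsidian): obsidian=9 stone=1
After 4 (gather 3 clay): clay=3 obsidian=9 stone=1
After 5 (craft plank): clay=3 obsidian=6 plank=4 stone=1
After 6 (gather 9 clay): clay=12 obsidian=6 plank=4 stone=1
After 7 (craft pick): clay=12 obsidian=6 pick=4 plank=1 stone=1
After 8 (craft plank): clay=12 obsidian=3 pick=4 plank=5 stone=1
After 9 (craft pick): clay=12 obsidian=3 pick=8 plank=2 stone=1
After 10 (craft plank): clay=12 pick=8 plank=6 stone=1
After 11 (craft pick): clay=12 pick=12 plank=3 stone=1
After 12 (craft pick): clay=12 pick=16 stone=1
After 13 (gather 2 clay): clay=14 pick=16 stone=1
After 14 (gather 4 cobalt): clay=14 cobalt=4 pick=16 stone=1
After 15 (craft hinge): clay=12 cobalt=1 hinge=3 pick=16 stone=1
After 16 (consume 11 clay): clay=1 cobalt=1 hinge=3 pick=16 stone=1
After 17 (consume 1 clay): cobalt=1 hinge=3 pick=16 stone=1
After 18 (consume 1 stone): cobalt=1 hinge=3 pick=16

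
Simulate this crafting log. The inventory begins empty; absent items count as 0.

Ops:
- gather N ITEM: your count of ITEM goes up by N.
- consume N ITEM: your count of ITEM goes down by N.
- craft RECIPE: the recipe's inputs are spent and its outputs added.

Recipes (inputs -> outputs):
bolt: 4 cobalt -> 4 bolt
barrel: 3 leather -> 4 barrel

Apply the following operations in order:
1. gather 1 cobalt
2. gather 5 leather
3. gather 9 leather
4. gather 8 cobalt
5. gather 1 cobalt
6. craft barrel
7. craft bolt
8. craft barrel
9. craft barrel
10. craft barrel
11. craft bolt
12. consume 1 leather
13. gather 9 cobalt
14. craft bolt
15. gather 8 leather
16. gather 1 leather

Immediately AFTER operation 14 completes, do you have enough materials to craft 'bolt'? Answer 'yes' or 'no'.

After 1 (gather 1 cobalt): cobalt=1
After 2 (gather 5 leather): cobalt=1 leather=5
After 3 (gather 9 leather): cobalt=1 leather=14
After 4 (gather 8 cobalt): cobalt=9 leather=14
After 5 (gather 1 cobalt): cobalt=10 leather=14
After 6 (craft barrel): barrel=4 cobalt=10 leather=11
After 7 (craft bolt): barrel=4 bolt=4 cobalt=6 leather=11
After 8 (craft barrel): barrel=8 bolt=4 cobalt=6 leather=8
After 9 (craft barrel): barrel=12 bolt=4 cobalt=6 leather=5
After 10 (craft barrel): barrel=16 bolt=4 cobalt=6 leather=2
After 11 (craft bolt): barrel=16 bolt=8 cobalt=2 leather=2
After 12 (consume 1 leather): barrel=16 bolt=8 cobalt=2 leather=1
After 13 (gather 9 cobalt): barrel=16 bolt=8 cobalt=11 leather=1
After 14 (craft bolt): barrel=16 bolt=12 cobalt=7 leather=1

Answer: yes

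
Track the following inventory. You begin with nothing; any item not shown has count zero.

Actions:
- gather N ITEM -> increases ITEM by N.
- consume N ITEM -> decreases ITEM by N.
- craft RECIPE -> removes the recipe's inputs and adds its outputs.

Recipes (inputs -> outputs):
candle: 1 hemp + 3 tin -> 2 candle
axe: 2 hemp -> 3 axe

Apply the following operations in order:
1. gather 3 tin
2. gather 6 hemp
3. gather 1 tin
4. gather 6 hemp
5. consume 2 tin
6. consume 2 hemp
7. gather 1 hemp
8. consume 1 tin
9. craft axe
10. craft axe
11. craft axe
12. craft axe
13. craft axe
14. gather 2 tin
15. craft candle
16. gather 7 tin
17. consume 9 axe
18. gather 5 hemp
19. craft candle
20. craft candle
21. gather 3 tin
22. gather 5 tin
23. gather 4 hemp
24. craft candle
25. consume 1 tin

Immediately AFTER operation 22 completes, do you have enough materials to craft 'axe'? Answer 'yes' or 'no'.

After 1 (gather 3 tin): tin=3
After 2 (gather 6 hemp): hemp=6 tin=3
After 3 (gather 1 tin): hemp=6 tin=4
After 4 (gather 6 hemp): hemp=12 tin=4
After 5 (consume 2 tin): hemp=12 tin=2
After 6 (consume 2 hemp): hemp=10 tin=2
After 7 (gather 1 hemp): hemp=11 tin=2
After 8 (consume 1 tin): hemp=11 tin=1
After 9 (craft axe): axe=3 hemp=9 tin=1
After 10 (craft axe): axe=6 hemp=7 tin=1
After 11 (craft axe): axe=9 hemp=5 tin=1
After 12 (craft axe): axe=12 hemp=3 tin=1
After 13 (craft axe): axe=15 hemp=1 tin=1
After 14 (gather 2 tin): axe=15 hemp=1 tin=3
After 15 (craft candle): axe=15 candle=2
After 16 (gather 7 tin): axe=15 candle=2 tin=7
After 17 (consume 9 axe): axe=6 candle=2 tin=7
After 18 (gather 5 hemp): axe=6 candle=2 hemp=5 tin=7
After 19 (craft candle): axe=6 candle=4 hemp=4 tin=4
After 20 (craft candle): axe=6 candle=6 hemp=3 tin=1
After 21 (gather 3 tin): axe=6 candle=6 hemp=3 tin=4
After 22 (gather 5 tin): axe=6 candle=6 hemp=3 tin=9

Answer: yes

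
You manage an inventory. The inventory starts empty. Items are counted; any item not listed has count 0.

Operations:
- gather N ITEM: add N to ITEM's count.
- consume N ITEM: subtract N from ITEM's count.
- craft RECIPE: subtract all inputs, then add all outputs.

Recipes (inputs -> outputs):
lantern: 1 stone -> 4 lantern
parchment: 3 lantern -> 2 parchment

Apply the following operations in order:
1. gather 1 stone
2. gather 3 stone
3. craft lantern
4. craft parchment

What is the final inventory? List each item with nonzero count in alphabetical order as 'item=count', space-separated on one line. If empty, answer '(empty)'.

After 1 (gather 1 stone): stone=1
After 2 (gather 3 stone): stone=4
After 3 (craft lantern): lantern=4 stone=3
After 4 (craft parchment): lantern=1 parchment=2 stone=3

Answer: lantern=1 parchment=2 stone=3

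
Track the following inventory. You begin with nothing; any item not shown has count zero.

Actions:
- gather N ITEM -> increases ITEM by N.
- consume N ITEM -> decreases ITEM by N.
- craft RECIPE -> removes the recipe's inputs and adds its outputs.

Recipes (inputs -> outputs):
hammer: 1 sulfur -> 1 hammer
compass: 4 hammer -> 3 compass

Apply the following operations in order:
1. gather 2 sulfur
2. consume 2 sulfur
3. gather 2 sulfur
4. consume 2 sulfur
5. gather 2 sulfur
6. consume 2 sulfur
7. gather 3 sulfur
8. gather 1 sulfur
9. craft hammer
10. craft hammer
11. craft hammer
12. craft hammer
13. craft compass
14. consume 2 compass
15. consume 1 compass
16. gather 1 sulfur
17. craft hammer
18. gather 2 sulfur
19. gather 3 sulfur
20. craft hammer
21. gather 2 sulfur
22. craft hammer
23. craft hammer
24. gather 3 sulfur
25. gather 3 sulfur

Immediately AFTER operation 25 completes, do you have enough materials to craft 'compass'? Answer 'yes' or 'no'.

After 1 (gather 2 sulfur): sulfur=2
After 2 (consume 2 sulfur): (empty)
After 3 (gather 2 sulfur): sulfur=2
After 4 (consume 2 sulfur): (empty)
After 5 (gather 2 sulfur): sulfur=2
After 6 (consume 2 sulfur): (empty)
After 7 (gather 3 sulfur): sulfur=3
After 8 (gather 1 sulfur): sulfur=4
After 9 (craft hammer): hammer=1 sulfur=3
After 10 (craft hammer): hammer=2 sulfur=2
After 11 (craft hammer): hammer=3 sulfur=1
After 12 (craft hammer): hammer=4
After 13 (craft compass): compass=3
After 14 (consume 2 compass): compass=1
After 15 (consume 1 compass): (empty)
After 16 (gather 1 sulfur): sulfur=1
After 17 (craft hammer): hammer=1
After 18 (gather 2 sulfur): hammer=1 sulfur=2
After 19 (gather 3 sulfur): hammer=1 sulfur=5
After 20 (craft hammer): hammer=2 sulfur=4
After 21 (gather 2 sulfur): hammer=2 sulfur=6
After 22 (craft hammer): hammer=3 sulfur=5
After 23 (craft hammer): hammer=4 sulfur=4
After 24 (gather 3 sulfur): hammer=4 sulfur=7
After 25 (gather 3 sulfur): hammer=4 sulfur=10

Answer: yes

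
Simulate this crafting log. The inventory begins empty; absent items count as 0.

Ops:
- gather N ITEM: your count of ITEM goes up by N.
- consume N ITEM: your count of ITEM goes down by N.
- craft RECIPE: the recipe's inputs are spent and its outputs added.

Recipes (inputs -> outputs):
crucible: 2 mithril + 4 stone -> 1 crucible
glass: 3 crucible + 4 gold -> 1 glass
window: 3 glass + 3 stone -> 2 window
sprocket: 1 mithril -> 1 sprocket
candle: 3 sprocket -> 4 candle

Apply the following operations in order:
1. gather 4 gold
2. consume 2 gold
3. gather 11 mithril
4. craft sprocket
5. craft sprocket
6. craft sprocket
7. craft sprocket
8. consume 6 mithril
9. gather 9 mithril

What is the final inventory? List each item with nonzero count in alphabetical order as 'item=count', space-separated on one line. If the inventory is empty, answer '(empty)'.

Answer: gold=2 mithril=10 sprocket=4

Derivation:
After 1 (gather 4 gold): gold=4
After 2 (consume 2 gold): gold=2
After 3 (gather 11 mithril): gold=2 mithril=11
After 4 (craft sprocket): gold=2 mithril=10 sprocket=1
After 5 (craft sprocket): gold=2 mithril=9 sprocket=2
After 6 (craft sprocket): gold=2 mithril=8 sprocket=3
After 7 (craft sprocket): gold=2 mithril=7 sprocket=4
After 8 (consume 6 mithril): gold=2 mithril=1 sprocket=4
After 9 (gather 9 mithril): gold=2 mithril=10 sprocket=4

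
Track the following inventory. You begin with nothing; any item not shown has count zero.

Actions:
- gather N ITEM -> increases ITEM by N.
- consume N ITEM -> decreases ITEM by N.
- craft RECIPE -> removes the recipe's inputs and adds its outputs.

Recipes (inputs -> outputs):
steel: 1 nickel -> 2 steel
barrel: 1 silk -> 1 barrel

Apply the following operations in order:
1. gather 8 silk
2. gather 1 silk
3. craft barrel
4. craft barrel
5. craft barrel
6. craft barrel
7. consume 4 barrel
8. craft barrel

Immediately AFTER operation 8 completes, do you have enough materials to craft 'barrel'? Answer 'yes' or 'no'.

Answer: yes

Derivation:
After 1 (gather 8 silk): silk=8
After 2 (gather 1 silk): silk=9
After 3 (craft barrel): barrel=1 silk=8
After 4 (craft barrel): barrel=2 silk=7
After 5 (craft barrel): barrel=3 silk=6
After 6 (craft barrel): barrel=4 silk=5
After 7 (consume 4 barrel): silk=5
After 8 (craft barrel): barrel=1 silk=4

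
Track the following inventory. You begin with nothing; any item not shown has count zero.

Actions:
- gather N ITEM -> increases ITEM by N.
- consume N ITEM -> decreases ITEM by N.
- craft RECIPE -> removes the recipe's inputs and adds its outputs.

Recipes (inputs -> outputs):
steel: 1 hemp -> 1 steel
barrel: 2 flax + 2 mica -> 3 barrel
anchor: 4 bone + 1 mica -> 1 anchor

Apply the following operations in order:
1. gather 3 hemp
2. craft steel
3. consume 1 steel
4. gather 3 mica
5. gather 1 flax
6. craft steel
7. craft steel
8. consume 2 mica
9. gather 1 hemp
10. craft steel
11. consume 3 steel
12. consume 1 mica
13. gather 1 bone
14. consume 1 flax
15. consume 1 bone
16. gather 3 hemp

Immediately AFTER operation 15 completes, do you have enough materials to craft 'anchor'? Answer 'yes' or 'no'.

After 1 (gather 3 hemp): hemp=3
After 2 (craft steel): hemp=2 steel=1
After 3 (consume 1 steel): hemp=2
After 4 (gather 3 mica): hemp=2 mica=3
After 5 (gather 1 flax): flax=1 hemp=2 mica=3
After 6 (craft steel): flax=1 hemp=1 mica=3 steel=1
After 7 (craft steel): flax=1 mica=3 steel=2
After 8 (consume 2 mica): flax=1 mica=1 steel=2
After 9 (gather 1 hemp): flax=1 hemp=1 mica=1 steel=2
After 10 (craft steel): flax=1 mica=1 steel=3
After 11 (consume 3 steel): flax=1 mica=1
After 12 (consume 1 mica): flax=1
After 13 (gather 1 bone): bone=1 flax=1
After 14 (consume 1 flax): bone=1
After 15 (consume 1 bone): (empty)

Answer: no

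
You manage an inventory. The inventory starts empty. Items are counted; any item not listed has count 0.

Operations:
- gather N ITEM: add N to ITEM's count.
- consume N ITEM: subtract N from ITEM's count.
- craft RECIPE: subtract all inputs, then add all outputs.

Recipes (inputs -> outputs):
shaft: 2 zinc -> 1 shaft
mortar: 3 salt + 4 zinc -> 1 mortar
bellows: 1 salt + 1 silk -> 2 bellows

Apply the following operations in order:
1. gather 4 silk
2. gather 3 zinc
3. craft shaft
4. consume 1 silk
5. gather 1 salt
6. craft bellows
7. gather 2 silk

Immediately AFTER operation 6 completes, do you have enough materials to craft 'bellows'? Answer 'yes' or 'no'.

Answer: no

Derivation:
After 1 (gather 4 silk): silk=4
After 2 (gather 3 zinc): silk=4 zinc=3
After 3 (craft shaft): shaft=1 silk=4 zinc=1
After 4 (consume 1 silk): shaft=1 silk=3 zinc=1
After 5 (gather 1 salt): salt=1 shaft=1 silk=3 zinc=1
After 6 (craft bellows): bellows=2 shaft=1 silk=2 zinc=1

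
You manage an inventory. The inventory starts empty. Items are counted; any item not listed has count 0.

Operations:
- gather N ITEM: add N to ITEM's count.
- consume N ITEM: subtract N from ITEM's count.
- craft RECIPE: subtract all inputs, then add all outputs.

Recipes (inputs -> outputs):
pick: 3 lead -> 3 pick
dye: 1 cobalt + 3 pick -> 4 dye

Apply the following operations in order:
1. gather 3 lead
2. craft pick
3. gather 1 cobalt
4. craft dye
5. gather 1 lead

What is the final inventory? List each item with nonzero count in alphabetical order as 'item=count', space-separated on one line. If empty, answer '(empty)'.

After 1 (gather 3 lead): lead=3
After 2 (craft pick): pick=3
After 3 (gather 1 cobalt): cobalt=1 pick=3
After 4 (craft dye): dye=4
After 5 (gather 1 lead): dye=4 lead=1

Answer: dye=4 lead=1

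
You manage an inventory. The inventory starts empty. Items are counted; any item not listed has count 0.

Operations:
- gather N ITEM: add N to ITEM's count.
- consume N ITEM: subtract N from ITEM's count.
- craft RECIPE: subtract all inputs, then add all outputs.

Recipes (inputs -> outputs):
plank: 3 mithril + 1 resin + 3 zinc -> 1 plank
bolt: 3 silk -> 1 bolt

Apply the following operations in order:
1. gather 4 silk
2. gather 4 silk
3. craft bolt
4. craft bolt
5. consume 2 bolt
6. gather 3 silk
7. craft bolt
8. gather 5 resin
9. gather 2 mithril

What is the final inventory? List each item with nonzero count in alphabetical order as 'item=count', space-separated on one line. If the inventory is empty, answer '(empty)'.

Answer: bolt=1 mithril=2 resin=5 silk=2

Derivation:
After 1 (gather 4 silk): silk=4
After 2 (gather 4 silk): silk=8
After 3 (craft bolt): bolt=1 silk=5
After 4 (craft bolt): bolt=2 silk=2
After 5 (consume 2 bolt): silk=2
After 6 (gather 3 silk): silk=5
After 7 (craft bolt): bolt=1 silk=2
After 8 (gather 5 resin): bolt=1 resin=5 silk=2
After 9 (gather 2 mithril): bolt=1 mithril=2 resin=5 silk=2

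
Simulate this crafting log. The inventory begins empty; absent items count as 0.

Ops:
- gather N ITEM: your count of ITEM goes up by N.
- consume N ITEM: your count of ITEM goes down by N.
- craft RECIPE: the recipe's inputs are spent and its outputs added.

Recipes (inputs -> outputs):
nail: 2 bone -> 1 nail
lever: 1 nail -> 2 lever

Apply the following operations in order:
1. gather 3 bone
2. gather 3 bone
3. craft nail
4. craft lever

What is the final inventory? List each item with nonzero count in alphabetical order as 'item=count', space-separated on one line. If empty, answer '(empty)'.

Answer: bone=4 lever=2

Derivation:
After 1 (gather 3 bone): bone=3
After 2 (gather 3 bone): bone=6
After 3 (craft nail): bone=4 nail=1
After 4 (craft lever): bone=4 lever=2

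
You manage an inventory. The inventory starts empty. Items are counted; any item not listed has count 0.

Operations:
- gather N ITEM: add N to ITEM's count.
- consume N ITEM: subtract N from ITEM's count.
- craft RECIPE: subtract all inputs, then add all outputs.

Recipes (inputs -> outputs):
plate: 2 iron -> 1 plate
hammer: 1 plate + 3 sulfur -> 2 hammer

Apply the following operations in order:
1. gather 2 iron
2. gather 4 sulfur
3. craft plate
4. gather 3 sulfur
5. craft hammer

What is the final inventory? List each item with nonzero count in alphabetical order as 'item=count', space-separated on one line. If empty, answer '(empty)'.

Answer: hammer=2 sulfur=4

Derivation:
After 1 (gather 2 iron): iron=2
After 2 (gather 4 sulfur): iron=2 sulfur=4
After 3 (craft plate): plate=1 sulfur=4
After 4 (gather 3 sulfur): plate=1 sulfur=7
After 5 (craft hammer): hammer=2 sulfur=4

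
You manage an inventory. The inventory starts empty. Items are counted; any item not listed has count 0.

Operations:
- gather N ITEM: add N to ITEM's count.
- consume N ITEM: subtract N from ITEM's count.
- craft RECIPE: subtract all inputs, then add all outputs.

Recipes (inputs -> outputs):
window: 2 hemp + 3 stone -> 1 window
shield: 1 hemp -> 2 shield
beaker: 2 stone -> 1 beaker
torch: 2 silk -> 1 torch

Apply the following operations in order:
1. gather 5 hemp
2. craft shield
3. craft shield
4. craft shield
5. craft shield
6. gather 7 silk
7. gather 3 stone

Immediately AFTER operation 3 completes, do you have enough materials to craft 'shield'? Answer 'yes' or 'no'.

Answer: yes

Derivation:
After 1 (gather 5 hemp): hemp=5
After 2 (craft shield): hemp=4 shield=2
After 3 (craft shield): hemp=3 shield=4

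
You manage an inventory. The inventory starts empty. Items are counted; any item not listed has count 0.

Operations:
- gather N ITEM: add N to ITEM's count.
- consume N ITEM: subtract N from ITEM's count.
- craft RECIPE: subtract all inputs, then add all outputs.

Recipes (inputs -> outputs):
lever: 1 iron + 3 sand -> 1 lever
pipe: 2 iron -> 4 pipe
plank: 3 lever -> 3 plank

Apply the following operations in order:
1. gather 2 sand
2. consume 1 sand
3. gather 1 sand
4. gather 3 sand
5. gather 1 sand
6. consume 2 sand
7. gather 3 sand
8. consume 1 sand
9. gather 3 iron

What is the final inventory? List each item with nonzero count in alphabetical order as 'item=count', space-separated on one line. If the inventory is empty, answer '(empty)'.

Answer: iron=3 sand=6

Derivation:
After 1 (gather 2 sand): sand=2
After 2 (consume 1 sand): sand=1
After 3 (gather 1 sand): sand=2
After 4 (gather 3 sand): sand=5
After 5 (gather 1 sand): sand=6
After 6 (consume 2 sand): sand=4
After 7 (gather 3 sand): sand=7
After 8 (consume 1 sand): sand=6
After 9 (gather 3 iron): iron=3 sand=6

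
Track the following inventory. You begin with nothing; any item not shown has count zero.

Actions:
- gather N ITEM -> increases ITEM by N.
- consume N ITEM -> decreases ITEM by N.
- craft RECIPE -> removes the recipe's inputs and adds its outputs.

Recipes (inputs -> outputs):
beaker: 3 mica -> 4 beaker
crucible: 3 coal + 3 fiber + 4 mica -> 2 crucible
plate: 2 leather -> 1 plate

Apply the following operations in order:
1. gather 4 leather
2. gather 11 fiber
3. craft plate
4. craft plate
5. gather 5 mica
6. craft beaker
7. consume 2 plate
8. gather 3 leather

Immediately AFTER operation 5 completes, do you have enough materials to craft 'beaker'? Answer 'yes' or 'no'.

After 1 (gather 4 leather): leather=4
After 2 (gather 11 fiber): fiber=11 leather=4
After 3 (craft plate): fiber=11 leather=2 plate=1
After 4 (craft plate): fiber=11 plate=2
After 5 (gather 5 mica): fiber=11 mica=5 plate=2

Answer: yes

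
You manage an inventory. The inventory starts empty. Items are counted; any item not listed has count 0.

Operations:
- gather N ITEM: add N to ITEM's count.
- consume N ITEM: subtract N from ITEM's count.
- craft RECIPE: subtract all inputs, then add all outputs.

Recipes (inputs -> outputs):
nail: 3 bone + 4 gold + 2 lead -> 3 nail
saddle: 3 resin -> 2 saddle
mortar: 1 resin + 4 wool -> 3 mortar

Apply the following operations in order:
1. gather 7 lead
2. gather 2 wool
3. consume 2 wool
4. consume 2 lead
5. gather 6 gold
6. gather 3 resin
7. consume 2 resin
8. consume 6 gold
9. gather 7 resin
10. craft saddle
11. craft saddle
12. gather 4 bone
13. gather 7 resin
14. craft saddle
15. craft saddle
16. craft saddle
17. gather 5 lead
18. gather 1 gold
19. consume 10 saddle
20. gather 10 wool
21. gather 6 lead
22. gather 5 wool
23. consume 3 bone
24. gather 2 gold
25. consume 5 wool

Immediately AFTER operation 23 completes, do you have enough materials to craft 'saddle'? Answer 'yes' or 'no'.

Answer: no

Derivation:
After 1 (gather 7 lead): lead=7
After 2 (gather 2 wool): lead=7 wool=2
After 3 (consume 2 wool): lead=7
After 4 (consume 2 lead): lead=5
After 5 (gather 6 gold): gold=6 lead=5
After 6 (gather 3 resin): gold=6 lead=5 resin=3
After 7 (consume 2 resin): gold=6 lead=5 resin=1
After 8 (consume 6 gold): lead=5 resin=1
After 9 (gather 7 resin): lead=5 resin=8
After 10 (craft saddle): lead=5 resin=5 saddle=2
After 11 (craft saddle): lead=5 resin=2 saddle=4
After 12 (gather 4 bone): bone=4 lead=5 resin=2 saddle=4
After 13 (gather 7 resin): bone=4 lead=5 resin=9 saddle=4
After 14 (craft saddle): bone=4 lead=5 resin=6 saddle=6
After 15 (craft saddle): bone=4 lead=5 resin=3 saddle=8
After 16 (craft saddle): bone=4 lead=5 saddle=10
After 17 (gather 5 lead): bone=4 lead=10 saddle=10
After 18 (gather 1 gold): bone=4 gold=1 lead=10 saddle=10
After 19 (consume 10 saddle): bone=4 gold=1 lead=10
After 20 (gather 10 wool): bone=4 gold=1 lead=10 wool=10
After 21 (gather 6 lead): bone=4 gold=1 lead=16 wool=10
After 22 (gather 5 wool): bone=4 gold=1 lead=16 wool=15
After 23 (consume 3 bone): bone=1 gold=1 lead=16 wool=15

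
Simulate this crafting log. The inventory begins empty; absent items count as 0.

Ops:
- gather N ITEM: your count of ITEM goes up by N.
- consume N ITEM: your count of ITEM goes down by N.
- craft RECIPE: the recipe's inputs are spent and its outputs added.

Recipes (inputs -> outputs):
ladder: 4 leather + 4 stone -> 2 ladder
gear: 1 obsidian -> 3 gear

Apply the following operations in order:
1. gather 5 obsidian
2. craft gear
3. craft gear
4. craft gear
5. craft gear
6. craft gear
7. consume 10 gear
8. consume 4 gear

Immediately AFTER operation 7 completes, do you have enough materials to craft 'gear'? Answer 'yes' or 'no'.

Answer: no

Derivation:
After 1 (gather 5 obsidian): obsidian=5
After 2 (craft gear): gear=3 obsidian=4
After 3 (craft gear): gear=6 obsidian=3
After 4 (craft gear): gear=9 obsidian=2
After 5 (craft gear): gear=12 obsidian=1
After 6 (craft gear): gear=15
After 7 (consume 10 gear): gear=5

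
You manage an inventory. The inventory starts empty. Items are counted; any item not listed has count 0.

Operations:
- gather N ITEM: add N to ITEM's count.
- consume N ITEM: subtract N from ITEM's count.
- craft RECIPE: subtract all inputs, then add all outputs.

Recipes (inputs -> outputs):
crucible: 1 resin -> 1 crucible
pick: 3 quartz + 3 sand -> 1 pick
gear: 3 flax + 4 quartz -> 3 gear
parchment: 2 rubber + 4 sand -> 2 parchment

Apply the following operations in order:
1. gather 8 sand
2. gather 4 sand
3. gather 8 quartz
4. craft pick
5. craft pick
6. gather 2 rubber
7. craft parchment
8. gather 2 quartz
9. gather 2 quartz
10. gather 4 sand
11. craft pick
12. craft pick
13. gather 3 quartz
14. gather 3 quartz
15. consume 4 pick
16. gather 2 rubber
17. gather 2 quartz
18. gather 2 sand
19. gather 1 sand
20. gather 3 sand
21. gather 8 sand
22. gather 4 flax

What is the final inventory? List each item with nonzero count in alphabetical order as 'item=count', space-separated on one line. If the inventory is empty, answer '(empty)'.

After 1 (gather 8 sand): sand=8
After 2 (gather 4 sand): sand=12
After 3 (gather 8 quartz): quartz=8 sand=12
After 4 (craft pick): pick=1 quartz=5 sand=9
After 5 (craft pick): pick=2 quartz=2 sand=6
After 6 (gather 2 rubber): pick=2 quartz=2 rubber=2 sand=6
After 7 (craft parchment): parchment=2 pick=2 quartz=2 sand=2
After 8 (gather 2 quartz): parchment=2 pick=2 quartz=4 sand=2
After 9 (gather 2 quartz): parchment=2 pick=2 quartz=6 sand=2
After 10 (gather 4 sand): parchment=2 pick=2 quartz=6 sand=6
After 11 (craft pick): parchment=2 pick=3 quartz=3 sand=3
After 12 (craft pick): parchment=2 pick=4
After 13 (gather 3 quartz): parchment=2 pick=4 quartz=3
After 14 (gather 3 quartz): parchment=2 pick=4 quartz=6
After 15 (consume 4 pick): parchment=2 quartz=6
After 16 (gather 2 rubber): parchment=2 quartz=6 rubber=2
After 17 (gather 2 quartz): parchment=2 quartz=8 rubber=2
After 18 (gather 2 sand): parchment=2 quartz=8 rubber=2 sand=2
After 19 (gather 1 sand): parchment=2 quartz=8 rubber=2 sand=3
After 20 (gather 3 sand): parchment=2 quartz=8 rubber=2 sand=6
After 21 (gather 8 sand): parchment=2 quartz=8 rubber=2 sand=14
After 22 (gather 4 flax): flax=4 parchment=2 quartz=8 rubber=2 sand=14

Answer: flax=4 parchment=2 quartz=8 rubber=2 sand=14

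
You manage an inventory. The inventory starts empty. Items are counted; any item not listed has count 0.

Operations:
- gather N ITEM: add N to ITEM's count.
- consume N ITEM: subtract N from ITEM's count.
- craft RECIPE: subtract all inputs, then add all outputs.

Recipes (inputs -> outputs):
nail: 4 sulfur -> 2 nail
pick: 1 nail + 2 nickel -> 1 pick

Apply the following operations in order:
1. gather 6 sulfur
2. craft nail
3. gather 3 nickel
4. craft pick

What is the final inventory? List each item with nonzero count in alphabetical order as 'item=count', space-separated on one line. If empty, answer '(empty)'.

Answer: nail=1 nickel=1 pick=1 sulfur=2

Derivation:
After 1 (gather 6 sulfur): sulfur=6
After 2 (craft nail): nail=2 sulfur=2
After 3 (gather 3 nickel): nail=2 nickel=3 sulfur=2
After 4 (craft pick): nail=1 nickel=1 pick=1 sulfur=2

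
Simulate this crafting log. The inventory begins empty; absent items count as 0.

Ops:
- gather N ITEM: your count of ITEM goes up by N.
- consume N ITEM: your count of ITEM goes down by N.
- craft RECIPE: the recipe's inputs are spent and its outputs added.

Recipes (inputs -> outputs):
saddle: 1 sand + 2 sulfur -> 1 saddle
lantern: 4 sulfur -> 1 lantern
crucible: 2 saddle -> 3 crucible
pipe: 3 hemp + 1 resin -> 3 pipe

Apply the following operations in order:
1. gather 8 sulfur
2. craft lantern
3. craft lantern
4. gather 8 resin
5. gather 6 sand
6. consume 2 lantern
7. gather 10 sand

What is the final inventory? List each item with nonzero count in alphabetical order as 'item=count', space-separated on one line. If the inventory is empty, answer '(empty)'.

After 1 (gather 8 sulfur): sulfur=8
After 2 (craft lantern): lantern=1 sulfur=4
After 3 (craft lantern): lantern=2
After 4 (gather 8 resin): lantern=2 resin=8
After 5 (gather 6 sand): lantern=2 resin=8 sand=6
After 6 (consume 2 lantern): resin=8 sand=6
After 7 (gather 10 sand): resin=8 sand=16

Answer: resin=8 sand=16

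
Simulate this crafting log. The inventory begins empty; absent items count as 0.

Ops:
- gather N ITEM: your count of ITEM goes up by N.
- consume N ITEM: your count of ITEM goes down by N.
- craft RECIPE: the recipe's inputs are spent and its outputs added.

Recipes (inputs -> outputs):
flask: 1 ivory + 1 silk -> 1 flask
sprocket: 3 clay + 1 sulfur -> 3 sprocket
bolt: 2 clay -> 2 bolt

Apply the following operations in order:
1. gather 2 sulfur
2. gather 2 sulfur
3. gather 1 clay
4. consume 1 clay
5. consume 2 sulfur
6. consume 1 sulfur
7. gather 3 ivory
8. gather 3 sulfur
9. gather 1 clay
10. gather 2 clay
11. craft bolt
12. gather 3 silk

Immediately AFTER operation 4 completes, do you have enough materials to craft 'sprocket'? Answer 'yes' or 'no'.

Answer: no

Derivation:
After 1 (gather 2 sulfur): sulfur=2
After 2 (gather 2 sulfur): sulfur=4
After 3 (gather 1 clay): clay=1 sulfur=4
After 4 (consume 1 clay): sulfur=4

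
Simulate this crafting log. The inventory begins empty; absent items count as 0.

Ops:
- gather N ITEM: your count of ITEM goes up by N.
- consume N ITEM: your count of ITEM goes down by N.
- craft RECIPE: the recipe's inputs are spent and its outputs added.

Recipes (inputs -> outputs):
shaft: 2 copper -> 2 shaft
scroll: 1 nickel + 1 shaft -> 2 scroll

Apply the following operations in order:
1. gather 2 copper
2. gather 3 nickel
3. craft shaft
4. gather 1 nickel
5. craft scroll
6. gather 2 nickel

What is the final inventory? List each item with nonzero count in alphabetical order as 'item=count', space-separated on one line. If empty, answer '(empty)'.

After 1 (gather 2 copper): copper=2
After 2 (gather 3 nickel): copper=2 nickel=3
After 3 (craft shaft): nickel=3 shaft=2
After 4 (gather 1 nickel): nickel=4 shaft=2
After 5 (craft scroll): nickel=3 scroll=2 shaft=1
After 6 (gather 2 nickel): nickel=5 scroll=2 shaft=1

Answer: nickel=5 scroll=2 shaft=1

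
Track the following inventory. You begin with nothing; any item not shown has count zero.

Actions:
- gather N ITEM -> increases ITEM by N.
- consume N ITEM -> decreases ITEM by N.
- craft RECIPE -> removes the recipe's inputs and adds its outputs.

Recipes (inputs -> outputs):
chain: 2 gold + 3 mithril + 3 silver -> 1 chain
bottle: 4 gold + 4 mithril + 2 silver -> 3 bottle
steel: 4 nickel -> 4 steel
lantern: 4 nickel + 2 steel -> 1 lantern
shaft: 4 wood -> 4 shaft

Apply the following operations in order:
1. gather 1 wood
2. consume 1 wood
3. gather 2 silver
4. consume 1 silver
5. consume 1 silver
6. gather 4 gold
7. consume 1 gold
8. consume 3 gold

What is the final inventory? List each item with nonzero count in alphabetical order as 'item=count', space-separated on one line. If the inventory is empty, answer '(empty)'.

After 1 (gather 1 wood): wood=1
After 2 (consume 1 wood): (empty)
After 3 (gather 2 silver): silver=2
After 4 (consume 1 silver): silver=1
After 5 (consume 1 silver): (empty)
After 6 (gather 4 gold): gold=4
After 7 (consume 1 gold): gold=3
After 8 (consume 3 gold): (empty)

Answer: (empty)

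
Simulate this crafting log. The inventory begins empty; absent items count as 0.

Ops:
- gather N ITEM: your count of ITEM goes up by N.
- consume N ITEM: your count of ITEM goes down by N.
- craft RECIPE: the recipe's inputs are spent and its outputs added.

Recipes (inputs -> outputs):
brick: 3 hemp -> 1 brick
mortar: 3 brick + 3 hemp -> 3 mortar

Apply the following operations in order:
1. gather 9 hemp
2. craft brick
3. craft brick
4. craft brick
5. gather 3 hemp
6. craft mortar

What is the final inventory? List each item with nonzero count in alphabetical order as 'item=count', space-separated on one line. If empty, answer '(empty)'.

After 1 (gather 9 hemp): hemp=9
After 2 (craft brick): brick=1 hemp=6
After 3 (craft brick): brick=2 hemp=3
After 4 (craft brick): brick=3
After 5 (gather 3 hemp): brick=3 hemp=3
After 6 (craft mortar): mortar=3

Answer: mortar=3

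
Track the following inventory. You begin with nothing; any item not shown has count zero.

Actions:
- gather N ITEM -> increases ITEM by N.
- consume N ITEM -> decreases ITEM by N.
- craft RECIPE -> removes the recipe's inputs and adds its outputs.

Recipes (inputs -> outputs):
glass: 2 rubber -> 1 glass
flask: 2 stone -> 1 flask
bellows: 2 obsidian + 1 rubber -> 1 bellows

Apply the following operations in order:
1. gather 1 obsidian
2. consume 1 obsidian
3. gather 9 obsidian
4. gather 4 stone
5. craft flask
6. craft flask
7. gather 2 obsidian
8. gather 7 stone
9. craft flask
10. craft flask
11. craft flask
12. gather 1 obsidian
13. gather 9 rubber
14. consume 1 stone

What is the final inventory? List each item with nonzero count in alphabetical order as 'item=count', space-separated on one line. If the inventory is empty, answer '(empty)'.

Answer: flask=5 obsidian=12 rubber=9

Derivation:
After 1 (gather 1 obsidian): obsidian=1
After 2 (consume 1 obsidian): (empty)
After 3 (gather 9 obsidian): obsidian=9
After 4 (gather 4 stone): obsidian=9 stone=4
After 5 (craft flask): flask=1 obsidian=9 stone=2
After 6 (craft flask): flask=2 obsidian=9
After 7 (gather 2 obsidian): flask=2 obsidian=11
After 8 (gather 7 stone): flask=2 obsidian=11 stone=7
After 9 (craft flask): flask=3 obsidian=11 stone=5
After 10 (craft flask): flask=4 obsidian=11 stone=3
After 11 (craft flask): flask=5 obsidian=11 stone=1
After 12 (gather 1 obsidian): flask=5 obsidian=12 stone=1
After 13 (gather 9 rubber): flask=5 obsidian=12 rubber=9 stone=1
After 14 (consume 1 stone): flask=5 obsidian=12 rubber=9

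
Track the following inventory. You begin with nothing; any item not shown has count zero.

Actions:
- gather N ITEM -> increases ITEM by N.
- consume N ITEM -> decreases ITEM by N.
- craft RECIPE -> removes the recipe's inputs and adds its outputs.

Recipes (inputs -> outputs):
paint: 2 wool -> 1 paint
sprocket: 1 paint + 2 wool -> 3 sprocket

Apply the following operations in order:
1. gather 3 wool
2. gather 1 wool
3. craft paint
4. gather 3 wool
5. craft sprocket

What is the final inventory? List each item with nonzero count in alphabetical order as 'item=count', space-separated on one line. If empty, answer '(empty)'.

Answer: sprocket=3 wool=3

Derivation:
After 1 (gather 3 wool): wool=3
After 2 (gather 1 wool): wool=4
After 3 (craft paint): paint=1 wool=2
After 4 (gather 3 wool): paint=1 wool=5
After 5 (craft sprocket): sprocket=3 wool=3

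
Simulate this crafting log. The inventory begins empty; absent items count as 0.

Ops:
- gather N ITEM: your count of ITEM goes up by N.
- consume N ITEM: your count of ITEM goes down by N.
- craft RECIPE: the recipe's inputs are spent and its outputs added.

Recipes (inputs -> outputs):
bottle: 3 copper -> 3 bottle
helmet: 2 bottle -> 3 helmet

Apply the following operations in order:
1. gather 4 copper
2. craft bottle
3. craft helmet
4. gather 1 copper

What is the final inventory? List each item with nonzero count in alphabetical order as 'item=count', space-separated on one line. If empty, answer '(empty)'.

After 1 (gather 4 copper): copper=4
After 2 (craft bottle): bottle=3 copper=1
After 3 (craft helmet): bottle=1 copper=1 helmet=3
After 4 (gather 1 copper): bottle=1 copper=2 helmet=3

Answer: bottle=1 copper=2 helmet=3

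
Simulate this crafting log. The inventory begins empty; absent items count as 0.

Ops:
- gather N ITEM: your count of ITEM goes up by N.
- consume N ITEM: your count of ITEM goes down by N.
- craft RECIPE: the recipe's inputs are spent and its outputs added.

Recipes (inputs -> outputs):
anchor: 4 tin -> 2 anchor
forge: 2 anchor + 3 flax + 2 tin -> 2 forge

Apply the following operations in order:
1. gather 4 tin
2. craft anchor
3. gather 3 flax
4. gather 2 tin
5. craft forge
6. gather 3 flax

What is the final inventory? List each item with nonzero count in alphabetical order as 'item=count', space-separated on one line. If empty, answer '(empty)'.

Answer: flax=3 forge=2

Derivation:
After 1 (gather 4 tin): tin=4
After 2 (craft anchor): anchor=2
After 3 (gather 3 flax): anchor=2 flax=3
After 4 (gather 2 tin): anchor=2 flax=3 tin=2
After 5 (craft forge): forge=2
After 6 (gather 3 flax): flax=3 forge=2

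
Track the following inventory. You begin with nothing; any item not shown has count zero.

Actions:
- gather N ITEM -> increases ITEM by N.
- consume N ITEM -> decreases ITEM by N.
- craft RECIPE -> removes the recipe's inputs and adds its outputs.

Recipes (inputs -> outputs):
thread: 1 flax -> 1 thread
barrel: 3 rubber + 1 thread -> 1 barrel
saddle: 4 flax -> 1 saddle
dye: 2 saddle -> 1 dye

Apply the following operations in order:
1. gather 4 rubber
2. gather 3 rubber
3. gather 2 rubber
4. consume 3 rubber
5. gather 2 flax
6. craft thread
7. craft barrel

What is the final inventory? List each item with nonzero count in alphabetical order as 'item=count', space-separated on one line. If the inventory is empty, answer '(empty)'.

Answer: barrel=1 flax=1 rubber=3

Derivation:
After 1 (gather 4 rubber): rubber=4
After 2 (gather 3 rubber): rubber=7
After 3 (gather 2 rubber): rubber=9
After 4 (consume 3 rubber): rubber=6
After 5 (gather 2 flax): flax=2 rubber=6
After 6 (craft thread): flax=1 rubber=6 thread=1
After 7 (craft barrel): barrel=1 flax=1 rubber=3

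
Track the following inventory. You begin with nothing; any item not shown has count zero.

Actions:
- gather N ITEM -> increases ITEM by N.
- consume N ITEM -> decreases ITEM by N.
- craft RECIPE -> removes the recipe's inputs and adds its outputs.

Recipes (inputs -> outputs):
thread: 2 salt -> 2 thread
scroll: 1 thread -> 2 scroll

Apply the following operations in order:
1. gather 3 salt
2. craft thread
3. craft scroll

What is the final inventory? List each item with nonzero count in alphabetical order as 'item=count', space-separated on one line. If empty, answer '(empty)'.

Answer: salt=1 scroll=2 thread=1

Derivation:
After 1 (gather 3 salt): salt=3
After 2 (craft thread): salt=1 thread=2
After 3 (craft scroll): salt=1 scroll=2 thread=1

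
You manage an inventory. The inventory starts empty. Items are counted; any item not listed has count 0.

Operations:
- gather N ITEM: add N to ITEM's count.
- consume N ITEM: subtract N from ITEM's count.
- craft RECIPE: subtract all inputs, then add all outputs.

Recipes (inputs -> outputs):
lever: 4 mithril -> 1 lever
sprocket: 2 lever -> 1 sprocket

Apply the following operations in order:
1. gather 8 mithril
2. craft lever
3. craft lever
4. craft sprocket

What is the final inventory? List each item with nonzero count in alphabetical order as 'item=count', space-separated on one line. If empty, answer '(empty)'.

Answer: sprocket=1

Derivation:
After 1 (gather 8 mithril): mithril=8
After 2 (craft lever): lever=1 mithril=4
After 3 (craft lever): lever=2
After 4 (craft sprocket): sprocket=1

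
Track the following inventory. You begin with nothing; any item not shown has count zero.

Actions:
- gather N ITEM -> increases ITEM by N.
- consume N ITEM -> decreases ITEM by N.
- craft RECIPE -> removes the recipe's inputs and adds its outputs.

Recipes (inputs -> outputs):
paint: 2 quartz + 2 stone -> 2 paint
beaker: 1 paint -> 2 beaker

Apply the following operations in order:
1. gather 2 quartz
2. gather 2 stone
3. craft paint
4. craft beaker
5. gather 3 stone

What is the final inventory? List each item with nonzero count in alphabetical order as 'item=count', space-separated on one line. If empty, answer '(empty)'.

After 1 (gather 2 quartz): quartz=2
After 2 (gather 2 stone): quartz=2 stone=2
After 3 (craft paint): paint=2
After 4 (craft beaker): beaker=2 paint=1
After 5 (gather 3 stone): beaker=2 paint=1 stone=3

Answer: beaker=2 paint=1 stone=3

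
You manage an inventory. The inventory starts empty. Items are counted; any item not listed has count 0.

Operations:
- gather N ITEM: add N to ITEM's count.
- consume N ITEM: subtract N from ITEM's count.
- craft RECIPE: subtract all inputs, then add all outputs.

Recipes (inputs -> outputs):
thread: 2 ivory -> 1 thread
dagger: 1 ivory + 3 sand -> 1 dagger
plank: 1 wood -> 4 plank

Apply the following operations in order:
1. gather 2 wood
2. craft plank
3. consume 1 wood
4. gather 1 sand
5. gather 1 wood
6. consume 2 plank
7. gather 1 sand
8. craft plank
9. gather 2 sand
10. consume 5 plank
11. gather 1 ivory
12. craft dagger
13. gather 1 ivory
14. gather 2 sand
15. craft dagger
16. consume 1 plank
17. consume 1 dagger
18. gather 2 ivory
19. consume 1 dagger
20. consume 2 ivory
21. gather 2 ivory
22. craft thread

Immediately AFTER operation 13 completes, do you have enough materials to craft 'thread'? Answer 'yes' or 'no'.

After 1 (gather 2 wood): wood=2
After 2 (craft plank): plank=4 wood=1
After 3 (consume 1 wood): plank=4
After 4 (gather 1 sand): plank=4 sand=1
After 5 (gather 1 wood): plank=4 sand=1 wood=1
After 6 (consume 2 plank): plank=2 sand=1 wood=1
After 7 (gather 1 sand): plank=2 sand=2 wood=1
After 8 (craft plank): plank=6 sand=2
After 9 (gather 2 sand): plank=6 sand=4
After 10 (consume 5 plank): plank=1 sand=4
After 11 (gather 1 ivory): ivory=1 plank=1 sand=4
After 12 (craft dagger): dagger=1 plank=1 sand=1
After 13 (gather 1 ivory): dagger=1 ivory=1 plank=1 sand=1

Answer: no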